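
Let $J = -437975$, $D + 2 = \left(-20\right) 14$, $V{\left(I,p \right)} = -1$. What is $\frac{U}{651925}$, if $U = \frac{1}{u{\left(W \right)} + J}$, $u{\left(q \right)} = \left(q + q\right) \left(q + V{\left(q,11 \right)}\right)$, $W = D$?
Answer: $- \frac{1}{181471798775} \approx -5.5105 \cdot 10^{-12}$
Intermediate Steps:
$D = -282$ ($D = -2 - 280 = -282$)
$W = -282$
$u{\left(q \right)} = 2 q \left(-1 + q\right)$ ($u{\left(q \right)} = \left(q + q\right) \left(q - 1\right) = 2 q \left(-1 + q\right)$)
$U = - \frac{1}{278363}$ ($U = \frac{1}{2 \left(-282\right) \left(-1 - 282\right) - 437975} = \frac{1}{2 \left(-282\right) \left(-283\right) - 437975} = \frac{1}{159612 - 437975} = \frac{1}{-278363} = - \frac{1}{278363} \approx -3.5924 \cdot 10^{-6}$)
$\frac{U}{651925} = - \frac{1}{278363 \cdot 651925} = \left(- \frac{1}{278363}\right) \frac{1}{651925} = - \frac{1}{181471798775}$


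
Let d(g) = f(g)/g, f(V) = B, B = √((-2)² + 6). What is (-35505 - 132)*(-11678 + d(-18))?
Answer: 416168886 + 11879*√10/6 ≈ 4.1618e+8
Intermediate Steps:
B = √10 (B = √(4 + 6) = √10 ≈ 3.1623)
f(V) = √10
d(g) = √10/g
(-35505 - 132)*(-11678 + d(-18)) = (-35505 - 132)*(-11678 + √10/(-18)) = -35637*(-11678 + √10*(-1/18)) = -35637*(-11678 - √10/18) = 416168886 + 11879*√10/6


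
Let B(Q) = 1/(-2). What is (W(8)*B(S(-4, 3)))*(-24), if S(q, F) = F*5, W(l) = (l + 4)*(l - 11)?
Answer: -432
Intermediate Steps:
W(l) = (-11 + l)*(4 + l) (W(l) = (4 + l)*(-11 + l) = (-11 + l)*(4 + l))
S(q, F) = 5*F
B(Q) = -1/2
(W(8)*B(S(-4, 3)))*(-24) = ((-44 + 8**2 - 7*8)*(-1/2))*(-24) = ((-44 + 64 - 56)*(-1/2))*(-24) = -36*(-1/2)*(-24) = 18*(-24) = -432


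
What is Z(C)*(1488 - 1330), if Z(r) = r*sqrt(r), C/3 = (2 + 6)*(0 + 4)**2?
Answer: 485376*sqrt(6) ≈ 1.1889e+6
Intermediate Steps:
C = 384 (C = 3*((2 + 6)*(0 + 4)**2) = 3*(8*4**2) = 3*(8*16) = 3*128 = 384)
Z(r) = r**(3/2)
Z(C)*(1488 - 1330) = 384**(3/2)*(1488 - 1330) = (3072*sqrt(6))*158 = 485376*sqrt(6)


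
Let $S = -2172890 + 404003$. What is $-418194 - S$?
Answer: $1350693$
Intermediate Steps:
$S = -1768887$
$-418194 - S = -418194 - -1768887 = -418194 + 1768887 = 1350693$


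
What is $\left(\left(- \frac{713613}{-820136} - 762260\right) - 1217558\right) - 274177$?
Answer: $- \frac{1848581729707}{820136} \approx -2.254 \cdot 10^{6}$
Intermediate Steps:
$\left(\left(- \frac{713613}{-820136} - 762260\right) - 1217558\right) - 274177 = \left(\left(\left(-713613\right) \left(- \frac{1}{820136}\right) - 762260\right) - 1217558\right) - 274177 = \left(\left(\frac{713613}{820136} - 762260\right) - 1217558\right) - 274177 = \left(- \frac{625156153747}{820136} - 1217558\right) - 274177 = - \frac{1623719301635}{820136} - 274177 = - \frac{1848581729707}{820136}$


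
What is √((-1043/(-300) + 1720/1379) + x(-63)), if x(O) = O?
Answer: I*√99738118011/41370 ≈ 7.6339*I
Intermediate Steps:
√((-1043/(-300) + 1720/1379) + x(-63)) = √((-1043/(-300) + 1720/1379) - 63) = √((-1043*(-1/300) + 1720*(1/1379)) - 63) = √((1043/300 + 1720/1379) - 63) = √(1954297/413700 - 63) = √(-24108803/413700) = I*√99738118011/41370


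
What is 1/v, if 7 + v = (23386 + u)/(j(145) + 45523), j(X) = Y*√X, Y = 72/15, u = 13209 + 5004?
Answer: -10510558367/63969323454 + 83198*√145/31984661727 ≈ -0.16427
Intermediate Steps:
u = 18213
Y = 24/5 (Y = 72*(1/15) = 24/5 ≈ 4.8000)
j(X) = 24*√X/5
v = -7 + 41599/(45523 + 24*√145/5) (v = -7 + (23386 + 18213)/(24*√145/5 + 45523) = -7 + 41599/(45523 + 24*√145/5) ≈ -6.0874)
1/v = 1/(-63063350202/10361700941 - 998376*√145/10361700941)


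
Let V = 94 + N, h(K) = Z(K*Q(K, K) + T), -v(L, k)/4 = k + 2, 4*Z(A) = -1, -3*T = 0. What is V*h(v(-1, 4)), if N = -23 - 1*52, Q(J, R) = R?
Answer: -19/4 ≈ -4.7500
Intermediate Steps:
T = 0 (T = -⅓*0 = 0)
N = -75 (N = -23 - 52 = -75)
Z(A) = -¼ (Z(A) = (¼)*(-1) = -¼)
v(L, k) = -8 - 4*k (v(L, k) = -4*(k + 2) = -4*(2 + k) = -8 - 4*k)
h(K) = -¼
V = 19 (V = 94 - 75 = 19)
V*h(v(-1, 4)) = 19*(-¼) = -19/4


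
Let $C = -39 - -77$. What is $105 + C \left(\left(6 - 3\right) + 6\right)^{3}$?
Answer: $27807$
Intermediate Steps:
$C = 38$ ($C = -39 + 77 = 38$)
$105 + C \left(\left(6 - 3\right) + 6\right)^{3} = 105 + 38 \left(\left(6 - 3\right) + 6\right)^{3} = 105 + 38 \left(3 + 6\right)^{3} = 105 + 38 \cdot 9^{3} = 105 + 38 \cdot 729 = 105 + 27702 = 27807$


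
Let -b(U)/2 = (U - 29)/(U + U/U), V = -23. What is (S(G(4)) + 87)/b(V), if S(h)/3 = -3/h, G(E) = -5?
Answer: -1221/65 ≈ -18.785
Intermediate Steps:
S(h) = -9/h (S(h) = 3*(-3/h) = -9/h)
b(U) = -2*(-29 + U)/(1 + U) (b(U) = -2*(U - 29)/(U + U/U) = -2*(-29 + U)/(U + 1) = -2*(-29 + U)/(1 + U))
(S(G(4)) + 87)/b(V) = (-9/(-5) + 87)/((2*(29 - 1*(-23))/(1 - 23))) = (-9*(-1/5) + 87)/((2*(29 + 23)/(-22))) = (9/5 + 87)/((2*(-1/22)*52)) = 444/(5*(-52/11)) = (444/5)*(-11/52) = -1221/65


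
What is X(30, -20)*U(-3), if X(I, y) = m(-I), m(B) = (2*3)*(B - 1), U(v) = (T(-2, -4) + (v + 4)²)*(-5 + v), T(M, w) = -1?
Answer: 0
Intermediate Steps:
U(v) = (-1 + (4 + v)²)*(-5 + v) (U(v) = (-1 + (v + 4)²)*(-5 + v) = (-1 + (4 + v)²)*(-5 + v))
m(B) = -6 + 6*B (m(B) = 6*(-1 + B) = -6 + 6*B)
X(I, y) = -6 - 6*I (X(I, y) = -6 + 6*(-I) = -6 - 6*I)
X(30, -20)*U(-3) = (-6 - 6*30)*(-75 + (-3)³ - 25*(-3) + 3*(-3)²) = (-6 - 180)*(-75 - 27 + 75 + 3*9) = -186*(-75 - 27 + 75 + 27) = -186*0 = 0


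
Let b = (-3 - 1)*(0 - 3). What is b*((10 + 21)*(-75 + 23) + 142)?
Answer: -17640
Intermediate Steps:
b = 12 (b = -4*(-3) = 12)
b*((10 + 21)*(-75 + 23) + 142) = 12*((10 + 21)*(-75 + 23) + 142) = 12*(31*(-52) + 142) = 12*(-1612 + 142) = 12*(-1470) = -17640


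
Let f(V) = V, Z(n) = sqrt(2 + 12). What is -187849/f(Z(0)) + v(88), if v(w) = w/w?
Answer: 1 - 187849*sqrt(14)/14 ≈ -50204.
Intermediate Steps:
Z(n) = sqrt(14)
v(w) = 1
-187849/f(Z(0)) + v(88) = -187849*sqrt(14)/14 + 1 = 1 - 187849*sqrt(14)/14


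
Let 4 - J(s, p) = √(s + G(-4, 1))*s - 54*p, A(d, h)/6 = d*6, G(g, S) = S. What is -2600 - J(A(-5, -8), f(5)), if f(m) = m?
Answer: -2874 - 180*I*√179 ≈ -2874.0 - 2408.2*I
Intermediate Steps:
A(d, h) = 36*d (A(d, h) = 6*(d*6) = 6*(6*d) = 36*d)
J(s, p) = 4 + 54*p - s*√(1 + s) (J(s, p) = 4 - (√(s + 1)*s - 54*p) = 4 - (√(1 + s)*s - 54*p) = 4 - (s*√(1 + s) - 54*p) = 4 - (-54*p + s*√(1 + s)) = 4 + (54*p - s*√(1 + s)) = 4 + 54*p - s*√(1 + s))
-2600 - J(A(-5, -8), f(5)) = -2600 - (4 + 54*5 - 36*(-5)*√(1 + 36*(-5))) = -2600 - (4 + 270 - 1*(-180)*√(1 - 180)) = -2600 - (4 + 270 - 1*(-180)*√(-179)) = -2600 - (4 + 270 - 1*(-180)*I*√179) = -2600 - (4 + 270 + 180*I*√179) = -2600 - (274 + 180*I*√179) = -2600 + (-274 - 180*I*√179) = -2874 - 180*I*√179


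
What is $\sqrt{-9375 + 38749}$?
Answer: $\sqrt{29374} \approx 171.39$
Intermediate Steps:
$\sqrt{-9375 + 38749} = \sqrt{29374}$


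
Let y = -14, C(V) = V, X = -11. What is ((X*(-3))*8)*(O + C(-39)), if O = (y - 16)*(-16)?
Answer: 116424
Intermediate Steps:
O = 480 (O = (-14 - 16)*(-16) = -30*(-16) = 480)
((X*(-3))*8)*(O + C(-39)) = (-11*(-3)*8)*(480 - 39) = (33*8)*441 = 264*441 = 116424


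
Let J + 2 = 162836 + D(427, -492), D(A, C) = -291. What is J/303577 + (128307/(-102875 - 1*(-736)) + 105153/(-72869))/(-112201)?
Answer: 135743462468029071963/253512865196113976807 ≈ 0.53545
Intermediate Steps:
J = 162543 (J = -2 + (162836 - 291) = -2 + 162545 = 162543)
J/303577 + (128307/(-102875 - 1*(-736)) + 105153/(-72869))/(-112201) = 162543/303577 + (128307/(-102875 - 1*(-736)) + 105153/(-72869))/(-112201) = 162543*(1/303577) + (128307/(-102875 + 736) + 105153*(-1/72869))*(-1/112201) = 162543/303577 + (128307/(-102139) - 105153/72869)*(-1/112201) = 162543/303577 + (128307*(-1/102139) - 105153/72869)*(-1/112201) = 162543/303577 + (-128307/102139 - 105153/72869)*(-1/112201) = 162543/303577 - 20089825050/7442766791*(-1/112201) = 162543/303577 + 20089825050/835085876716991 = 135743462468029071963/253512865196113976807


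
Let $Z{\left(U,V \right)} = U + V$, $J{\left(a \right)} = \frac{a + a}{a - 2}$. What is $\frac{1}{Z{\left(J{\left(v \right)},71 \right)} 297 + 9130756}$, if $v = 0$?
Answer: $\frac{1}{9151843} \approx 1.0927 \cdot 10^{-7}$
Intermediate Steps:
$J{\left(a \right)} = \frac{2 a}{-2 + a}$
$\frac{1}{Z{\left(J{\left(v \right)},71 \right)} 297 + 9130756} = \frac{1}{\left(2 \cdot 0 \frac{1}{-2 + 0} + 71\right) 297 + 9130756} = \frac{1}{\left(2 \cdot 0 \frac{1}{-2} + 71\right) 297 + 9130756} = \frac{1}{\left(2 \cdot 0 \left(- \frac{1}{2}\right) + 71\right) 297 + 9130756} = \frac{1}{\left(0 + 71\right) 297 + 9130756} = \frac{1}{71 \cdot 297 + 9130756} = \frac{1}{21087 + 9130756} = \frac{1}{9151843}$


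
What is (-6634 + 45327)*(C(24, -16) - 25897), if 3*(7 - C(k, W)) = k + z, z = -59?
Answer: -3003931055/3 ≈ -1.0013e+9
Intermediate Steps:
C(k, W) = 80/3 - k/3 (C(k, W) = 7 - (k - 59)/3 = 7 - (-59 + k)/3 = 7 + (59/3 - k/3) = 80/3 - k/3)
(-6634 + 45327)*(C(24, -16) - 25897) = (-6634 + 45327)*((80/3 - ⅓*24) - 25897) = 38693*((80/3 - 8) - 25897) = 38693*(56/3 - 25897) = 38693*(-77635/3) = -3003931055/3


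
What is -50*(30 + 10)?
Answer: -2000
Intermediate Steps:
-50*(30 + 10) = -50*40 = -2000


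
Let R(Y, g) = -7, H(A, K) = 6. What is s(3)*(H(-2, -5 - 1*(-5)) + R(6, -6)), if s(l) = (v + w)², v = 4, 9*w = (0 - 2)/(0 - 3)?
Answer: -12100/729 ≈ -16.598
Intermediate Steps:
w = 2/27 (w = ((0 - 2)/(0 - 3))/9 = (-2/(-3))/9 = (-2*(-⅓))/9 = (⅑)*(⅔) = 2/27 ≈ 0.074074)
s(l) = 12100/729 (s(l) = (4 + 2/27)² = (110/27)² = 12100/729)
s(3)*(H(-2, -5 - 1*(-5)) + R(6, -6)) = 12100*(6 - 7)/729 = (12100/729)*(-1) = -12100/729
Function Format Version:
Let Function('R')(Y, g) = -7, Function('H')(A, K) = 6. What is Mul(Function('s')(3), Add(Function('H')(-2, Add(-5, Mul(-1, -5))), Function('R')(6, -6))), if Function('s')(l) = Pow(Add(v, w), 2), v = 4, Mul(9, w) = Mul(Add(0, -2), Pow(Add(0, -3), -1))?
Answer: Rational(-12100, 729) ≈ -16.598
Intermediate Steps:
w = Rational(2, 27) (w = Mul(Rational(1, 9), Mul(Add(0, -2), Pow(Add(0, -3), -1))) = Mul(Rational(1, 9), Mul(-2, Pow(-3, -1))) = Mul(Rational(1, 9), Mul(-2, Rational(-1, 3))) = Mul(Rational(1, 9), Rational(2, 3)) = Rational(2, 27) ≈ 0.074074)
Function('s')(l) = Rational(12100, 729) (Function('s')(l) = Pow(Add(4, Rational(2, 27)), 2) = Pow(Rational(110, 27), 2) = Rational(12100, 729))
Mul(Function('s')(3), Add(Function('H')(-2, Add(-5, Mul(-1, -5))), Function('R')(6, -6))) = Mul(Rational(12100, 729), Add(6, -7)) = Mul(Rational(12100, 729), -1) = Rational(-12100, 729)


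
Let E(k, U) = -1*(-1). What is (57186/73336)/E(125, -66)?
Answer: 28593/36668 ≈ 0.77978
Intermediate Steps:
E(k, U) = 1
(57186/73336)/E(125, -66) = (57186/73336)/1 = (57186*(1/73336))*1 = (28593/36668)*1 = 28593/36668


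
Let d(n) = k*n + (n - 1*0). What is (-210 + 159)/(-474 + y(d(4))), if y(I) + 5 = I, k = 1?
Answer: 17/157 ≈ 0.10828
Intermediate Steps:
d(n) = 2*n (d(n) = 1*n + (n - 1*0) = n + (n + 0) = n + n = 2*n)
y(I) = -5 + I
(-210 + 159)/(-474 + y(d(4))) = (-210 + 159)/(-474 + (-5 + 2*4)) = -51/(-474 + (-5 + 8)) = -51/(-474 + 3) = -51/(-471) = -51*(-1/471) = 17/157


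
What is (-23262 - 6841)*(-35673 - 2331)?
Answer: 1144034412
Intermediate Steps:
(-23262 - 6841)*(-35673 - 2331) = -30103*(-38004) = 1144034412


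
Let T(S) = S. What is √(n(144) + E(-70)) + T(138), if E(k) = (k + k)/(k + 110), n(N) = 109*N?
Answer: 138 + √62770/2 ≈ 263.27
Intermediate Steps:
E(k) = 2*k/(110 + k) (E(k) = (2*k)/(110 + k) = 2*k/(110 + k))
√(n(144) + E(-70)) + T(138) = √(109*144 + 2*(-70)/(110 - 70)) + 138 = √(15696 + 2*(-70)/40) + 138 = √(15696 + 2*(-70)*(1/40)) + 138 = √(15696 - 7/2) + 138 = √(31385/2) + 138 = √62770/2 + 138 = 138 + √62770/2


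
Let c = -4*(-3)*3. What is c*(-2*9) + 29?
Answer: -619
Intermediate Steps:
c = 36 (c = 12*3 = 36)
c*(-2*9) + 29 = 36*(-2*9) + 29 = 36*(-18) + 29 = -648 + 29 = -619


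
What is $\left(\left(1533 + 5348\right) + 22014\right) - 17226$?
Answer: $11669$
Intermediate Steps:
$\left(\left(1533 + 5348\right) + 22014\right) - 17226 = \left(6881 + 22014\right) - 17226 = 28895 - 17226 = 11669$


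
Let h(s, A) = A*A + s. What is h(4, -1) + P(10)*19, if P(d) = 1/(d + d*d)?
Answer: 569/110 ≈ 5.1727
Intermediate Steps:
h(s, A) = s + A**2 (h(s, A) = A**2 + s = s + A**2)
P(d) = 1/(d + d**2)
h(4, -1) + P(10)*19 = (4 + (-1)**2) + (1/(10*(1 + 10)))*19 = (4 + 1) + ((1/10)/11)*19 = 5 + ((1/10)*(1/11))*19 = 5 + (1/110)*19 = 5 + 19/110 = 569/110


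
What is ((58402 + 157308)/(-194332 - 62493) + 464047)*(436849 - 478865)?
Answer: -1001482074242208/51365 ≈ -1.9497e+10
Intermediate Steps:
((58402 + 157308)/(-194332 - 62493) + 464047)*(436849 - 478865) = (215710/(-256825) + 464047)*(-42016) = (215710*(-1/256825) + 464047)*(-42016) = (-43142/51365 + 464047)*(-42016) = (23835731013/51365)*(-42016) = -1001482074242208/51365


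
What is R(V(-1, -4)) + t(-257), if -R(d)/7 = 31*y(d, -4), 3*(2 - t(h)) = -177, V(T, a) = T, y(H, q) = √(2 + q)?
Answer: 61 - 217*I*√2 ≈ 61.0 - 306.88*I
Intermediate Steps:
t(h) = 61 (t(h) = 2 - ⅓*(-177) = 2 + 59 = 61)
R(d) = -217*I*√2 (R(d) = -217*√(2 - 4) = -217*√(-2) = -217*I*√2)
R(V(-1, -4)) + t(-257) = -217*I*√2 + 61 = 61 - 217*I*√2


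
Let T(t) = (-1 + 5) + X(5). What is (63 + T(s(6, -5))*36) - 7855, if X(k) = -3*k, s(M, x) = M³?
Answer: -8188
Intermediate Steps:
T(t) = -11 (T(t) = (-1 + 5) - 3*5 = 4 - 15 = -11)
(63 + T(s(6, -5))*36) - 7855 = (63 - 11*36) - 7855 = (63 - 396) - 7855 = -333 - 7855 = -8188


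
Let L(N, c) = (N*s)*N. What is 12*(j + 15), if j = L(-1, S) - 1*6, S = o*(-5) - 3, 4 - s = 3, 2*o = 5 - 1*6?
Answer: 120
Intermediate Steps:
o = -1/2 (o = (5 - 1*6)/2 = (5 - 6)/2 = (1/2)*(-1) = -1/2 ≈ -0.50000)
s = 1 (s = 4 - 1*3 = 4 - 3 = 1)
S = -1/2 (S = -1/2*(-5) - 3 = 5/2 - 3 = -1/2 ≈ -0.50000)
L(N, c) = N**2 (L(N, c) = (N*1)*N = N*N = N**2)
j = -5 (j = (-1)**2 - 1*6 = 1 - 6 = -5)
12*(j + 15) = 12*(-5 + 15) = 12*10 = 120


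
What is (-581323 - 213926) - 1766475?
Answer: -2561724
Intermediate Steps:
(-581323 - 213926) - 1766475 = -795249 - 1766475 = -2561724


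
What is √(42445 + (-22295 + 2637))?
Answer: √22787 ≈ 150.95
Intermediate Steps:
√(42445 + (-22295 + 2637)) = √(42445 - 19658) = √22787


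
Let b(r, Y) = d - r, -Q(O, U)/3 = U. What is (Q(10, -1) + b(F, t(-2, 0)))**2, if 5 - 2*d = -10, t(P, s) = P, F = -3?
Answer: 729/4 ≈ 182.25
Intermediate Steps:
Q(O, U) = -3*U
d = 15/2 (d = 5/2 - 1/2*(-10) = 5/2 + 5 = 15/2 ≈ 7.5000)
b(r, Y) = 15/2 - r
(Q(10, -1) + b(F, t(-2, 0)))**2 = (-3*(-1) + (15/2 - 1*(-3)))**2 = (3 + (15/2 + 3))**2 = (3 + 21/2)**2 = (27/2)**2 = 729/4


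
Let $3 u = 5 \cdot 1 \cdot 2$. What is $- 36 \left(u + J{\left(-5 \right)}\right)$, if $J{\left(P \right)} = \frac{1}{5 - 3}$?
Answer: $-138$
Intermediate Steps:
$u = \frac{10}{3}$ ($u = \frac{5 \cdot 1 \cdot 2}{3} = \frac{5 \cdot 2}{3} = \frac{1}{3} \cdot 10 = \frac{10}{3} \approx 3.3333$)
$J{\left(P \right)} = \frac{1}{2}$
$- 36 \left(u + J{\left(-5 \right)}\right) = - 36 \left(\frac{10}{3} + \frac{1}{2}\right) = \left(-36\right) \frac{23}{6} = -138$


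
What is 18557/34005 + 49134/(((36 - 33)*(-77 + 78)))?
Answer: 556952447/34005 ≈ 16379.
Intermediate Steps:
18557/34005 + 49134/(((36 - 33)*(-77 + 78))) = 18557*(1/34005) + 49134/((3*1)) = 18557/34005 + 49134/3 = 18557/34005 + 49134*(⅓) = 18557/34005 + 16378 = 556952447/34005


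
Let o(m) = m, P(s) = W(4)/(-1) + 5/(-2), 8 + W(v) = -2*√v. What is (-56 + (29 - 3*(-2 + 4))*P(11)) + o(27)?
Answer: 379/2 ≈ 189.50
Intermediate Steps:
W(v) = -8 - 2*√v
P(s) = 19/2 (P(s) = (-8 - 2*√4)/(-1) + 5/(-2) = (-8 - 2*2)*(-1) + 5*(-½) = (-8 - 4)*(-1) - 5/2 = -12*(-1) - 5/2 = 12 - 5/2 = 19/2)
(-56 + (29 - 3*(-2 + 4))*P(11)) + o(27) = (-56 + (29 - 3*(-2 + 4))*(19/2)) + 27 = (-56 + (29 - 3*2)*(19/2)) + 27 = (-56 + (29 - 6)*(19/2)) + 27 = (-56 + 23*(19/2)) + 27 = (-56 + 437/2) + 27 = 325/2 + 27 = 379/2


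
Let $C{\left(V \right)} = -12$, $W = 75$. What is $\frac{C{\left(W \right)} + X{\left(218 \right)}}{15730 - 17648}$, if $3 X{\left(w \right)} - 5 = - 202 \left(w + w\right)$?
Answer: $\frac{88103}{5754} \approx 15.312$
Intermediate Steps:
$X{\left(w \right)} = \frac{5}{3} - \frac{404 w}{3}$ ($X{\left(w \right)} = \frac{5}{3} + \frac{\left(-202\right) \left(w + w\right)}{3} = \frac{5}{3} + \frac{\left(-202\right) 2 w}{3} = \frac{5}{3} + \frac{\left(-404\right) w}{3} = \frac{5}{3} - \frac{404 w}{3}$)
$\frac{C{\left(W \right)} + X{\left(218 \right)}}{15730 - 17648} = \frac{-12 + \left(\frac{5}{3} - \frac{88072}{3}\right)}{15730 - 17648} = \frac{-12 + \left(\frac{5}{3} - \frac{88072}{3}\right)}{-1918} = \left(-12 - \frac{88067}{3}\right) \left(- \frac{1}{1918}\right) = \left(- \frac{88103}{3}\right) \left(- \frac{1}{1918}\right) = \frac{88103}{5754}$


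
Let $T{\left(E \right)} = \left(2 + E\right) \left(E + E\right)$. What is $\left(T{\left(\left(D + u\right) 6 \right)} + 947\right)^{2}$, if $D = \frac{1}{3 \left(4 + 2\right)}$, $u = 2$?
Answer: $\frac{137007025}{81} \approx 1.6914 \cdot 10^{6}$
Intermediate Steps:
$D = \frac{1}{18}$ ($D = \frac{1}{3 \cdot 6} = \frac{1}{18} \approx 0.055556$)
$T{\left(E \right)} = 2 E \left(2 + E\right)$ ($T{\left(E \right)} = \left(2 + E\right) 2 E = 2 E \left(2 + E\right)$)
$\left(T{\left(\left(D + u\right) 6 \right)} + 947\right)^{2} = \left(2 \left(\frac{1}{18} + 2\right) 6 \left(2 + \left(\frac{1}{18} + 2\right) 6\right) + 947\right)^{2} = \left(2 \cdot \frac{37}{18} \cdot 6 \left(2 + \frac{37}{18} \cdot 6\right) + 947\right)^{2} = \left(2 \cdot \frac{37}{3} \left(2 + \frac{37}{3}\right) + 947\right)^{2} = \left(2 \cdot \frac{37}{3} \cdot \frac{43}{3} + 947\right)^{2} = \left(\frac{3182}{9} + 947\right)^{2} = \left(\frac{11705}{9}\right)^{2} = \frac{137007025}{81}$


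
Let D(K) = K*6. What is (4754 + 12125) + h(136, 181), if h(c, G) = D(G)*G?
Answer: 213445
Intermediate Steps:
D(K) = 6*K
h(c, G) = 6*G**2 (h(c, G) = (6*G)*G = 6*G**2)
(4754 + 12125) + h(136, 181) = (4754 + 12125) + 6*181**2 = 16879 + 6*32761 = 16879 + 196566 = 213445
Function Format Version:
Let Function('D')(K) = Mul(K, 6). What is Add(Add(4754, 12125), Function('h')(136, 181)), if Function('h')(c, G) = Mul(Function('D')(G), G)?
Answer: 213445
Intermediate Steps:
Function('D')(K) = Mul(6, K)
Function('h')(c, G) = Mul(6, Pow(G, 2)) (Function('h')(c, G) = Mul(Mul(6, G), G) = Mul(6, Pow(G, 2)))
Add(Add(4754, 12125), Function('h')(136, 181)) = Add(Add(4754, 12125), Mul(6, Pow(181, 2))) = Add(16879, Mul(6, 32761)) = Add(16879, 196566) = 213445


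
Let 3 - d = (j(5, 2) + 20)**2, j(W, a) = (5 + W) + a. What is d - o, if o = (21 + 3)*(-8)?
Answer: -829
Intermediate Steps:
j(W, a) = 5 + W + a
d = -1021 (d = 3 - ((5 + 5 + 2) + 20)**2 = 3 - (12 + 20)**2 = 3 - 1*32**2 = 3 - 1*1024 = 3 - 1024 = -1021)
o = -192 (o = 24*(-8) = -192)
d - o = -1021 - 1*(-192) = -1021 + 192 = -829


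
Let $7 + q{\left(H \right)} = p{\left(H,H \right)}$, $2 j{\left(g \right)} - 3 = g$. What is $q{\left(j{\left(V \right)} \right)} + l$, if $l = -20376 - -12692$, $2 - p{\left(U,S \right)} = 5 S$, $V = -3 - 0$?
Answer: $-7689$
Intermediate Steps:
$V = -3$ ($V = -3 + 0 = -3$)
$j{\left(g \right)} = \frac{3}{2} + \frac{g}{2}$
$p{\left(U,S \right)} = 2 - 5 S$
$q{\left(H \right)} = -5 - 5 H$ ($q{\left(H \right)} = -7 - \left(-2 + 5 H\right) = -5 - 5 H$)
$l = -7684$ ($l = -20376 + 12692 = -7684$)
$q{\left(j{\left(V \right)} \right)} + l = \left(-5 - 5 \left(\frac{3}{2} + \frac{1}{2} \left(-3\right)\right)\right) - 7684 = \left(-5 - 5 \left(\frac{3}{2} - \frac{3}{2}\right)\right) - 7684 = \left(-5 - 0\right) - 7684 = \left(-5 + 0\right) - 7684 = -5 - 7684 = -7689$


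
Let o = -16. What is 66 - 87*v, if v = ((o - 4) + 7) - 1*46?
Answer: 5199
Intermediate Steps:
v = -59 (v = ((-16 - 4) + 7) - 1*46 = (-20 + 7) - 46 = -13 - 46 = -59)
66 - 87*v = 66 - 87*(-59) = 66 + 5133 = 5199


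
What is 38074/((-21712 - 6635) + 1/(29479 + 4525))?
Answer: -1294668296/963911387 ≈ -1.3431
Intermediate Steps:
38074/((-21712 - 6635) + 1/(29479 + 4525)) = 38074/(-28347 + 1/34004) = 38074/(-963911387/34004) = 38074*(-34004/963911387) = -1294668296/963911387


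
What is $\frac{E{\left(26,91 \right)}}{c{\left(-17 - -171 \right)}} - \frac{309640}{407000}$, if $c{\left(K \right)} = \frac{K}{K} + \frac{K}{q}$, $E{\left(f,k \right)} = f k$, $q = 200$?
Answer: $\frac{2406034843}{1800975} \approx 1336.0$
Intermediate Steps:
$c{\left(K \right)} = 1 + \frac{K}{200}$ ($c{\left(K \right)} = \frac{K}{K} + \frac{K}{200} = 1 + K \frac{1}{200} = 1 + \frac{K}{200}$)
$\frac{E{\left(26,91 \right)}}{c{\left(-17 - -171 \right)}} - \frac{309640}{407000} = \frac{26 \cdot 91}{1 + \frac{-17 - -171}{200}} - \frac{309640}{407000} = \frac{2366}{1 + \frac{-17 + 171}{200}} - \frac{7741}{10175} = \frac{2366}{1 + \frac{1}{200} \cdot 154} - \frac{7741}{10175} = \frac{2366}{1 + \frac{77}{100}} - \frac{7741}{10175} = \frac{2366}{\frac{177}{100}} - \frac{7741}{10175} = 2366 \cdot \frac{100}{177} - \frac{7741}{10175} = \frac{236600}{177} - \frac{7741}{10175} = \frac{2406034843}{1800975}$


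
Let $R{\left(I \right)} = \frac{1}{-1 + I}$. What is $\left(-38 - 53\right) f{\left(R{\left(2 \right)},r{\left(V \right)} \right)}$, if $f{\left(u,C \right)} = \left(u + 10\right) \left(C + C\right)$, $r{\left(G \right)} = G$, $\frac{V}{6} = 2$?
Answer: $-24024$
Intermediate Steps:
$V = 12$ ($V = 6 \cdot 2 = 12$)
$f{\left(u,C \right)} = 2 C \left(10 + u\right)$ ($f{\left(u,C \right)} = \left(10 + u\right) 2 C = 2 C \left(10 + u\right)$)
$\left(-38 - 53\right) f{\left(R{\left(2 \right)},r{\left(V \right)} \right)} = \left(-38 - 53\right) 2 \cdot 12 \left(10 + \frac{1}{-1 + 2}\right) = - 91 \cdot 2 \cdot 12 \left(10 + 1^{-1}\right) = - 91 \cdot 2 \cdot 12 \left(10 + 1\right) = - 91 \cdot 2 \cdot 12 \cdot 11 = \left(-91\right) 264 = -24024$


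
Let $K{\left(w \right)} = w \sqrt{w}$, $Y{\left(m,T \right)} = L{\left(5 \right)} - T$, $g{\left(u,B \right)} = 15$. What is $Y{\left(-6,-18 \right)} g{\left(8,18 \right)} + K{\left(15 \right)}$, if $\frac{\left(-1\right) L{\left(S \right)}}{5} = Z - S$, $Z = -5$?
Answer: $1020 + 15 \sqrt{15} \approx 1078.1$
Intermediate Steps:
$L{\left(S \right)} = 25 + 5 S$ ($L{\left(S \right)} = - 5 \left(-5 - S\right) = 25 + 5 S$)
$Y{\left(m,T \right)} = 50 - T$ ($Y{\left(m,T \right)} = \left(25 + 5 \cdot 5\right) - T = \left(25 + 25\right) - T = 50 - T$)
$K{\left(w \right)} = w^{\frac{3}{2}}$
$Y{\left(-6,-18 \right)} g{\left(8,18 \right)} + K{\left(15 \right)} = \left(50 - -18\right) 15 + 15^{\frac{3}{2}} = \left(50 + 18\right) 15 + 15 \sqrt{15} = 68 \cdot 15 + 15 \sqrt{15} = 1020 + 15 \sqrt{15}$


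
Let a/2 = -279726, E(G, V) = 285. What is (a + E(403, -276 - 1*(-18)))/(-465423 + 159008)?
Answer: 559167/306415 ≈ 1.8249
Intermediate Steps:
a = -559452 (a = 2*(-279726) = -559452)
(a + E(403, -276 - 1*(-18)))/(-465423 + 159008) = (-559452 + 285)/(-465423 + 159008) = -559167/(-306415) = -559167*(-1/306415) = 559167/306415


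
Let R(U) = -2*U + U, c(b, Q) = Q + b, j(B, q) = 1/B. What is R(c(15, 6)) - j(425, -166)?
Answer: -8926/425 ≈ -21.002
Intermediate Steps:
R(U) = -U
R(c(15, 6)) - j(425, -166) = -(6 + 15) - 1/425 = -1*21 - 1*1/425 = -21 - 1/425 = -8926/425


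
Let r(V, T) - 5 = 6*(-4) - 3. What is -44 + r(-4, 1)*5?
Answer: -154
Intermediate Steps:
r(V, T) = -22 (r(V, T) = 5 + (6*(-4) - 3) = 5 + (-24 - 3) = 5 - 27 = -22)
-44 + r(-4, 1)*5 = -44 - 22*5 = -44 - 110 = -154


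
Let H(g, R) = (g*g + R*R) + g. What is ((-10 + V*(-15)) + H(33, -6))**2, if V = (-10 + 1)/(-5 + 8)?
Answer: 1423249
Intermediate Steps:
V = -3 (V = -9/3 = -9*1/3 = -3)
H(g, R) = g + R**2 + g**2 (H(g, R) = (g**2 + R**2) + g = (R**2 + g**2) + g = g + R**2 + g**2)
((-10 + V*(-15)) + H(33, -6))**2 = ((-10 - 3*(-15)) + (33 + (-6)**2 + 33**2))**2 = ((-10 + 45) + (33 + 36 + 1089))**2 = (35 + 1158)**2 = 1193**2 = 1423249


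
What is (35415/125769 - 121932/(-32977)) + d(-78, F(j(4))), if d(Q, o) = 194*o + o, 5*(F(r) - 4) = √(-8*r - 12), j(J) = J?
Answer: 154835281443/197499253 + 78*I*√11 ≈ 783.98 + 258.7*I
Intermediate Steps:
F(r) = 4 + √(-12 - 8*r)/5 (F(r) = 4 + √(-8*r - 12)/5 = 4 + √(-12 - 8*r)/5)
d(Q, o) = 195*o
(35415/125769 - 121932/(-32977)) + d(-78, F(j(4))) = (35415/125769 - 121932/(-32977)) + 195*(4 + 2*√(-3 - 2*4)/5) = (35415*(1/125769) - 121932*(-1/32977)) + 195*(4 + 2*√(-3 - 8)/5) = (11805/41923 + 121932/32977) + 195*(4 + 2*√(-11)/5) = 785864103/197499253 + 195*(4 + 2*(I*√11)/5) = 785864103/197499253 + 195*(4 + 2*I*√11/5) = 785864103/197499253 + (780 + 78*I*√11) = 154835281443/197499253 + 78*I*√11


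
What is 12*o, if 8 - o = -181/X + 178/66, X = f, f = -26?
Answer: -2846/143 ≈ -19.902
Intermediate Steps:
X = -26
o = -1423/858 (o = 8 - (-181/(-26) + 178/66) = 8 - (-181*(-1/26) + 178*(1/66)) = 8 - (181/26 + 89/33) = 8 - 1*8287/858 = 8 - 8287/858 = -1423/858 ≈ -1.6585)
12*o = 12*(-1423/858) = -2846/143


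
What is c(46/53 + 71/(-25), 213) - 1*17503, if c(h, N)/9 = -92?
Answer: -18331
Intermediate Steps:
c(h, N) = -828 (c(h, N) = 9*(-92) = -828)
c(46/53 + 71/(-25), 213) - 1*17503 = -828 - 1*17503 = -828 - 17503 = -18331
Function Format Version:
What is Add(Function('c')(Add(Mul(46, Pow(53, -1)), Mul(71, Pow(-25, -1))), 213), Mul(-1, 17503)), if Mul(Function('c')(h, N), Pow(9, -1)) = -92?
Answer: -18331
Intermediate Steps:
Function('c')(h, N) = -828 (Function('c')(h, N) = Mul(9, -92) = -828)
Add(Function('c')(Add(Mul(46, Pow(53, -1)), Mul(71, Pow(-25, -1))), 213), Mul(-1, 17503)) = Add(-828, Mul(-1, 17503)) = Add(-828, -17503) = -18331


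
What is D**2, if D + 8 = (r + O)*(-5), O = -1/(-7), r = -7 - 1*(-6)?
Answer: 676/49 ≈ 13.796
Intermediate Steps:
r = -1 (r = -7 + 6 = -1)
O = 1/7 (O = -1*(-1/7) = 1/7 ≈ 0.14286)
D = -26/7 (D = -8 + (-1 + 1/7)*(-5) = -8 - 6/7*(-5) = -8 + 30/7 = -26/7 ≈ -3.7143)
D**2 = (-26/7)**2 = 676/49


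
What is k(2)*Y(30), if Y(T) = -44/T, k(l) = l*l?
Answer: -88/15 ≈ -5.8667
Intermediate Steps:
k(l) = l²
k(2)*Y(30) = 2²*(-44/30) = 4*(-44*1/30) = 4*(-22/15) = -88/15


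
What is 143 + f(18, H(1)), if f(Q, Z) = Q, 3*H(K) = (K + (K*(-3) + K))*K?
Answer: 161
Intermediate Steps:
H(K) = -K**2/3 (H(K) = ((K + (K*(-3) + K))*K)/3 = ((K + (-3*K + K))*K)/3 = ((K - 2*K)*K)/3 = ((-K)*K)/3 = (-K**2)/3 = -K**2/3)
143 + f(18, H(1)) = 143 + 18 = 161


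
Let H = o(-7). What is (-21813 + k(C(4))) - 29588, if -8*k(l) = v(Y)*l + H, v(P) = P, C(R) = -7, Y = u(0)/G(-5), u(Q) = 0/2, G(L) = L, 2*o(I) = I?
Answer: -822409/16 ≈ -51401.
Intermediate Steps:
o(I) = I/2
H = -7/2 (H = (½)*(-7) = -7/2 ≈ -3.5000)
u(Q) = 0 (u(Q) = 0*(½) = 0)
Y = 0 (Y = 0/(-5) = 0*(-⅕) = 0)
k(l) = 7/16 (k(l) = -(0*l - 7/2)/8 = -(0 - 7/2)/8 = -⅛*(-7/2) = 7/16)
(-21813 + k(C(4))) - 29588 = (-21813 + 7/16) - 29588 = -349001/16 - 29588 = -822409/16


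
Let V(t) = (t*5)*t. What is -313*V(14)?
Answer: -306740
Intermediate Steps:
V(t) = 5*t**2 (V(t) = (5*t)*t = 5*t**2)
-313*V(14) = -1565*14**2 = -1565*196 = -313*980 = -306740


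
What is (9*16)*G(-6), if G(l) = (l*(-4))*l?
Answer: -20736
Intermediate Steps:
G(l) = -4*l² (G(l) = (-4*l)*l = -4*l²)
(9*16)*G(-6) = (9*16)*(-4*(-6)²) = 144*(-4*36) = 144*(-144) = -20736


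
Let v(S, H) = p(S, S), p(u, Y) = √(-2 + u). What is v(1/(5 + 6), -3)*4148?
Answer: 4148*I*√231/11 ≈ 5731.3*I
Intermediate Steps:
v(S, H) = √(-2 + S)
v(1/(5 + 6), -3)*4148 = √(-2 + 1/(5 + 6))*4148 = √(-2 + 1/11)*4148 = √(-21/11)*4148 = (I*√231/11)*4148 = 4148*I*√231/11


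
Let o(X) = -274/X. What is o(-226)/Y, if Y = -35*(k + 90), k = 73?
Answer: -137/644665 ≈ -0.00021251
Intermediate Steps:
Y = -5705 (Y = -35*(73 + 90) = -35*163 = -5705)
o(-226)/Y = -274/(-226)/(-5705) = -274*(-1/226)*(-1/5705) = (137/113)*(-1/5705) = -137/644665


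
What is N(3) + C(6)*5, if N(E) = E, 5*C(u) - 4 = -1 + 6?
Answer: 12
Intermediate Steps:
C(u) = 9/5 (C(u) = ⅘ + (-1 + 6)/5 = ⅘ + (⅕)*5 = ⅘ + 1 = 9/5)
N(3) + C(6)*5 = 3 + (9/5)*5 = 3 + 9 = 12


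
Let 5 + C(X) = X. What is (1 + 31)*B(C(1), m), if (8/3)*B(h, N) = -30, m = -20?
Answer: -360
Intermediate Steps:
C(X) = -5 + X
B(h, N) = -45/4 (B(h, N) = (3/8)*(-30) = -45/4)
(1 + 31)*B(C(1), m) = (1 + 31)*(-45/4) = 32*(-45/4) = -360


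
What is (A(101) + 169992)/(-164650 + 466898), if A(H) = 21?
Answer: 170013/302248 ≈ 0.56250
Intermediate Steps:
(A(101) + 169992)/(-164650 + 466898) = (21 + 169992)/(-164650 + 466898) = 170013/302248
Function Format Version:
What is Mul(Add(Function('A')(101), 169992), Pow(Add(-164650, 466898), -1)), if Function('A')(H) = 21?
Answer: Rational(170013, 302248) ≈ 0.56250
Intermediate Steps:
Mul(Add(Function('A')(101), 169992), Pow(Add(-164650, 466898), -1)) = Mul(Add(21, 169992), Pow(Add(-164650, 466898), -1)) = Mul(170013, Pow(302248, -1)) = Mul(170013, Rational(1, 302248)) = Rational(170013, 302248)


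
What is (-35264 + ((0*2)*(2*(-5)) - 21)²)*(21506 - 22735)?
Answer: 42797467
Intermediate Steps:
(-35264 + ((0*2)*(2*(-5)) - 21)²)*(21506 - 22735) = (-35264 + (0*(-10) - 21)²)*(-1229) = (-35264 + (0 - 21)²)*(-1229) = (-35264 + (-21)²)*(-1229) = (-35264 + 441)*(-1229) = -34823*(-1229) = 42797467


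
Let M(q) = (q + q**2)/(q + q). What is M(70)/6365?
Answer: 71/12730 ≈ 0.0055774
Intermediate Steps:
M(q) = (q + q**2)/(2*q) (M(q) = (q + q**2)/((2*q)) = (q + q**2)*(1/(2*q)) = (q + q**2)/(2*q))
M(70)/6365 = (1/2 + (1/2)*70)/6365 = (1/2 + 35)*(1/6365) = (71/2)*(1/6365) = 71/12730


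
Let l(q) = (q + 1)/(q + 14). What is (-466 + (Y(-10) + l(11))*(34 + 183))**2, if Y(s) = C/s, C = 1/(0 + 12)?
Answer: 47606439721/360000 ≈ 1.3224e+5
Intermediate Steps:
C = 1/12 ≈ 0.083333
Y(s) = 1/(12*s)
l(q) = (1 + q)/(14 + q)
(-466 + (Y(-10) + l(11))*(34 + 183))**2 = (-466 + ((1/12)/(-10) + (1 + 11)/(14 + 11))*(34 + 183))**2 = (-466 + ((1/12)*(-1/10) + 12/25)*217)**2 = (-466 + (-1/120 + (1/25)*12)*217)**2 = (-466 + (-1/120 + 12/25)*217)**2 = (-466 + (283/600)*217)**2 = (-466 + 61411/600)**2 = (-218189/600)**2 = 47606439721/360000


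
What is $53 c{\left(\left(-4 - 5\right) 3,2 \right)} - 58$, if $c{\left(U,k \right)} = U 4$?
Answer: $-5782$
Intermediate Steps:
$c{\left(U,k \right)} = 4 U$
$53 c{\left(\left(-4 - 5\right) 3,2 \right)} - 58 = 53 \cdot 4 \left(-4 - 5\right) 3 - 58 = 53 \cdot 4 \left(\left(-9\right) 3\right) - 58 = 53 \cdot 4 \left(-27\right) - 58 = 53 \left(-108\right) - 58 = -5724 - 58 = -5782$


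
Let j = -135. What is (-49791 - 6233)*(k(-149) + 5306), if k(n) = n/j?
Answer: -40138899016/135 ≈ -2.9733e+8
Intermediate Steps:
k(n) = -n/135 (k(n) = n/(-135) = n*(-1/135) = -n/135)
(-49791 - 6233)*(k(-149) + 5306) = (-49791 - 6233)*(-1/135*(-149) + 5306) = -56024*(149/135 + 5306) = -56024*716459/135 = -40138899016/135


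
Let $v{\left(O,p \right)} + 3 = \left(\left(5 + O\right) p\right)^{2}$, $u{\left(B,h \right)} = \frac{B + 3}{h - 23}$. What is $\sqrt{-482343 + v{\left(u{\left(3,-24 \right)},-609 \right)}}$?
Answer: $\frac{3 \sqrt{2042652023}}{47} \approx 2884.8$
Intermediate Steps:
$u{\left(B,h \right)} = \frac{3 + B}{-23 + h}$
$v{\left(O,p \right)} = -3 + p^{2} \left(5 + O\right)^{2}$ ($v{\left(O,p \right)} = -3 + \left(\left(5 + O\right) p\right)^{2} = -3 + \left(p \left(5 + O\right)\right)^{2} = -3 + p^{2} \left(5 + O\right)^{2}$)
$\sqrt{-482343 + v{\left(u{\left(3,-24 \right)},-609 \right)}} = \sqrt{-482343 - \left(3 - \left(-609\right)^{2} \left(5 + \frac{3 + 3}{-23 - 24}\right)^{2}\right)} = \sqrt{-482343 - \left(3 - 370881 \left(5 + \frac{1}{-47} \cdot 6\right)^{2}\right)} = \sqrt{-482343 - \left(3 - 370881 \left(5 - \frac{6}{47}\right)^{2}\right)} = \sqrt{-482343 - \left(3 - 370881 \left(\frac{229}{47}\right)^{2}\right)} = \sqrt{-482343 + \left(-3 + 370881 \cdot \frac{52441}{2209}\right)} = \sqrt{-482343 + \left(-3 + \frac{19449370521}{2209}\right)} = \sqrt{-482343 + \frac{19449363894}{2209}} = \sqrt{\frac{18383868207}{2209}} = \frac{3 \sqrt{2042652023}}{47}$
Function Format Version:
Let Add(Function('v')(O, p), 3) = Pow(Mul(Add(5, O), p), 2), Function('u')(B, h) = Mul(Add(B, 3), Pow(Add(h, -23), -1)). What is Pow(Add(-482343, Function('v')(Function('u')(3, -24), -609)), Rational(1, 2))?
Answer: Mul(Rational(3, 47), Pow(2042652023, Rational(1, 2))) ≈ 2884.8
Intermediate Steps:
Function('u')(B, h) = Mul(Pow(Add(-23, h), -1), Add(3, B)) (Function('u')(B, h) = Mul(Add(3, B), Pow(Add(-23, h), -1)) = Mul(Pow(Add(-23, h), -1), Add(3, B)))
Function('v')(O, p) = Add(-3, Mul(Pow(p, 2), Pow(Add(5, O), 2))) (Function('v')(O, p) = Add(-3, Pow(Mul(Add(5, O), p), 2)) = Add(-3, Pow(Mul(p, Add(5, O)), 2)) = Add(-3, Mul(Pow(p, 2), Pow(Add(5, O), 2))))
Pow(Add(-482343, Function('v')(Function('u')(3, -24), -609)), Rational(1, 2)) = Pow(Add(-482343, Add(-3, Mul(Pow(-609, 2), Pow(Add(5, Mul(Pow(Add(-23, -24), -1), Add(3, 3))), 2)))), Rational(1, 2)) = Pow(Add(-482343, Add(-3, Mul(370881, Pow(Add(5, Mul(Pow(-47, -1), 6)), 2)))), Rational(1, 2)) = Pow(Add(-482343, Add(-3, Mul(370881, Pow(Add(5, Mul(Rational(-1, 47), 6)), 2)))), Rational(1, 2)) = Pow(Add(-482343, Add(-3, Mul(370881, Pow(Add(5, Rational(-6, 47)), 2)))), Rational(1, 2)) = Pow(Add(-482343, Add(-3, Mul(370881, Pow(Rational(229, 47), 2)))), Rational(1, 2)) = Pow(Add(-482343, Add(-3, Mul(370881, Rational(52441, 2209)))), Rational(1, 2)) = Pow(Add(-482343, Add(-3, Rational(19449370521, 2209))), Rational(1, 2)) = Pow(Add(-482343, Rational(19449363894, 2209)), Rational(1, 2)) = Pow(Rational(18383868207, 2209), Rational(1, 2)) = Mul(Rational(3, 47), Pow(2042652023, Rational(1, 2)))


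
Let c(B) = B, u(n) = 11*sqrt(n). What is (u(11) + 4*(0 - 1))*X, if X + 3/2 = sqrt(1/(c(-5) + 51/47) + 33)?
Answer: (4 - 11*sqrt(11))*(138 - 5*sqrt(11086))/92 ≈ 137.15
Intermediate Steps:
X = -3/2 + 5*sqrt(11086)/92 (X = -3/2 + sqrt(1/(-5 + 51/47) + 33) = -3/2 + sqrt(1/(-184/47) + 33) = -3/2 + sqrt(-47/184 + 33) = -3/2 + sqrt(6025/184) = -3/2 + 5*sqrt(11086)/92 ≈ 4.2223)
(u(11) + 4*(0 - 1))*X = (11*sqrt(11) + 4*(0 - 1))*(-3/2 + 5*sqrt(11086)/92) = (11*sqrt(11) + 4*(-1))*(-3/2 + 5*sqrt(11086)/92) = (11*sqrt(11) - 4)*(-3/2 + 5*sqrt(11086)/92) = (-4 + 11*sqrt(11))*(-3/2 + 5*sqrt(11086)/92)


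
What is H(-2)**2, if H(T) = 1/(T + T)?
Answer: 1/16 ≈ 0.062500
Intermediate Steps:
H(T) = 1/(2*T)
H(-2)**2 = ((1/2)/(-2))**2 = ((1/2)*(-1/2))**2 = (-1/4)**2 = 1/16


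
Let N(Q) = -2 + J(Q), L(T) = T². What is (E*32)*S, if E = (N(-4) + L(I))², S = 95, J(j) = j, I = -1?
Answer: 76000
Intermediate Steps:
N(Q) = -2 + Q
E = 25 (E = ((-2 - 4) + (-1)²)² = (-6 + 1)² = (-5)² = 25)
(E*32)*S = (25*32)*95 = 800*95 = 76000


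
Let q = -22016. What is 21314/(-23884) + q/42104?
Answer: -88952175/62850746 ≈ -1.4153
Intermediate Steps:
21314/(-23884) + q/42104 = 21314/(-23884) - 22016/42104 = 21314*(-1/23884) - 22016*1/42104 = -10657/11942 - 2752/5263 = -88952175/62850746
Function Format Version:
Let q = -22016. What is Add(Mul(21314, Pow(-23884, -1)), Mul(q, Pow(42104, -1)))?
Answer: Rational(-88952175, 62850746) ≈ -1.4153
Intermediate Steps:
Add(Mul(21314, Pow(-23884, -1)), Mul(q, Pow(42104, -1))) = Add(Mul(21314, Pow(-23884, -1)), Mul(-22016, Pow(42104, -1))) = Add(Mul(21314, Rational(-1, 23884)), Mul(-22016, Rational(1, 42104))) = Add(Rational(-10657, 11942), Rational(-2752, 5263)) = Rational(-88952175, 62850746)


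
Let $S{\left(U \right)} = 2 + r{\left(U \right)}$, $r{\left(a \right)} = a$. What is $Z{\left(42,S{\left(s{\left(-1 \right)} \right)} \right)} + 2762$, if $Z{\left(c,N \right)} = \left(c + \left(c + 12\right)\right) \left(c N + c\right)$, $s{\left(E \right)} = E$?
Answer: $10826$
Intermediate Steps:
$S{\left(U \right)} = 2 + U$
$Z{\left(c,N \right)} = \left(12 + 2 c\right) \left(c + N c\right)$ ($Z{\left(c,N \right)} = \left(c + \left(12 + c\right)\right) \left(N c + c\right) = \left(12 + 2 c\right) \left(c + N c\right)$)
$Z{\left(42,S{\left(s{\left(-1 \right)} \right)} \right)} + 2762 = 2 \cdot 42 \left(6 + 42 + 6 \left(2 - 1\right) + \left(2 - 1\right) 42\right) + 2762 = 2 \cdot 42 \left(6 + 42 + 6 \cdot 1 + 1 \cdot 42\right) + 2762 = 2 \cdot 42 \left(6 + 42 + 6 + 42\right) + 2762 = 2 \cdot 42 \cdot 96 + 2762 = 8064 + 2762 = 10826$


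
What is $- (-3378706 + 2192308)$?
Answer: $1186398$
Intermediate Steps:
$- (-3378706 + 2192308) = \left(-1\right) \left(-1186398\right) = 1186398$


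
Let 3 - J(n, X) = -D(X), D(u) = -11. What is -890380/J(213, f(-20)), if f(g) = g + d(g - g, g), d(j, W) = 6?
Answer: 222595/2 ≈ 1.1130e+5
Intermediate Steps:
f(g) = 6 + g (f(g) = g + 6 = 6 + g)
J(n, X) = -8 (J(n, X) = 3 - (-1)*(-11) = 3 - 1*11 = 3 - 11 = -8)
-890380/J(213, f(-20)) = -890380/(-8) = -890380*(-⅛) = 222595/2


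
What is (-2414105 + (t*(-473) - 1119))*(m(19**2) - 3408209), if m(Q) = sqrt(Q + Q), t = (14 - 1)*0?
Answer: 8231588173816 - 45889256*sqrt(2) ≈ 8.2315e+12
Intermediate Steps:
t = 0 (t = 13*0 = 0)
m(Q) = sqrt(2)*sqrt(Q) (m(Q) = sqrt(2*Q) = sqrt(2)*sqrt(Q))
(-2414105 + (t*(-473) - 1119))*(m(19**2) - 3408209) = (-2414105 + (0*(-473) - 1119))*(sqrt(2)*sqrt(19**2) - 3408209) = (-2414105 + (0 - 1119))*(sqrt(2)*sqrt(361) - 3408209) = (-2414105 - 1119)*(sqrt(2)*19 - 3408209) = -2415224*(19*sqrt(2) - 3408209) = -2415224*(-3408209 + 19*sqrt(2)) = 8231588173816 - 45889256*sqrt(2)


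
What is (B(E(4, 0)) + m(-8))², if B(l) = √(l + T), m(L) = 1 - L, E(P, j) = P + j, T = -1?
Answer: (9 + √3)² ≈ 115.18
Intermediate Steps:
B(l) = √(-1 + l) (B(l) = √(l - 1) = √(-1 + l))
(B(E(4, 0)) + m(-8))² = (√(-1 + (4 + 0)) + (1 - 1*(-8)))² = (√(-1 + 4) + (1 + 8))² = (√3 + 9)² = (9 + √3)²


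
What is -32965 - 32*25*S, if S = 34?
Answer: -60165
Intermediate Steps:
-32965 - 32*25*S = -32965 - 32*25*34 = -32965 - 800*34 = -32965 - 1*27200 = -32965 - 27200 = -60165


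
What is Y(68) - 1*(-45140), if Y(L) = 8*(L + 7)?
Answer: 45740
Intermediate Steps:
Y(L) = 56 + 8*L (Y(L) = 8*(7 + L) = 56 + 8*L)
Y(68) - 1*(-45140) = (56 + 8*68) - 1*(-45140) = (56 + 544) + 45140 = 600 + 45140 = 45740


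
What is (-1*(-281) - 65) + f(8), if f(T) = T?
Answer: 224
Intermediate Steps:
(-1*(-281) - 65) + f(8) = (-1*(-281) - 65) + 8 = (281 - 65) + 8 = 216 + 8 = 224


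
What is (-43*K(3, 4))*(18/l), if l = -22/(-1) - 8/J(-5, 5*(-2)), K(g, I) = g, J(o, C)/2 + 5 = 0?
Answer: -1935/19 ≈ -101.84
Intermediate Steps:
J(o, C) = -10 (J(o, C) = -10 + 2*0 = -10 + 0 = -10)
l = 114/5 (l = -22/(-1) - 8/(-10) = -22*(-1) - 8*(-⅒) = 22 + ⅘ = 114/5 ≈ 22.800)
(-43*K(3, 4))*(18/l) = (-43*3)*(18/(114/5)) = -2322*5/114 = -129*15/19 = -1935/19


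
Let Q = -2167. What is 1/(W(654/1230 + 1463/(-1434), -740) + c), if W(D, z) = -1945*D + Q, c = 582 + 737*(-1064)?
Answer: -58794/46141697981 ≈ -1.2742e-6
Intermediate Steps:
c = -783586 (c = 582 - 784168 = -783586)
W(D, z) = -2167 - 1945*D (W(D, z) = -1945*D - 2167 = -2167 - 1945*D)
1/(W(654/1230 + 1463/(-1434), -740) + c) = 1/((-2167 - 1945*(654/1230 + 1463/(-1434))) - 783586) = 1/((-2167 - 1945*(654*(1/1230) + 1463*(-1/1434))) - 783586) = 1/((-2167 - 1945*(109/205 - 1463/1434)) - 783586) = 1/((-2167 - 1945*(-143609/293970)) - 783586) = 1/((-2167 + 55863901/58794) - 783586) = 1/(-71542697/58794 - 783586) = 1/(-46141697981/58794) = -58794/46141697981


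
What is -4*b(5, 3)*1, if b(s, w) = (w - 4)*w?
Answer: 12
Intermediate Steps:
b(s, w) = w*(-4 + w) (b(s, w) = (-4 + w)*w = w*(-4 + w))
-4*b(5, 3)*1 = -12*(-4 + 3)*1 = -12*(-1)*1 = -4*(-3)*1 = 12*1 = 12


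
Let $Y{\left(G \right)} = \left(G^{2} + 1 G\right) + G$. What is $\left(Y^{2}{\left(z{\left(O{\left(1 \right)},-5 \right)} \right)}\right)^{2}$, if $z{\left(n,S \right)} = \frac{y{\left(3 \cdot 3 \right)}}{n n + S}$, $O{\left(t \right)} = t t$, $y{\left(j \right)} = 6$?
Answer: $\frac{81}{256} \approx 0.31641$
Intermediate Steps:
$O{\left(t \right)} = t^{2}$
$z{\left(n,S \right)} = \frac{6}{S + n^{2}}$ ($z{\left(n,S \right)} = \frac{6}{n n + S} = \frac{6}{n^{2} + S} = \frac{6}{S + n^{2}}$)
$Y{\left(G \right)} = G^{2} + 2 G$ ($Y{\left(G \right)} = \left(G^{2} + G\right) + G = \left(G + G^{2}\right) + G = G^{2} + 2 G$)
$\left(Y^{2}{\left(z{\left(O{\left(1 \right)},-5 \right)} \right)}\right)^{2} = \left(\left(\frac{6}{-5 + \left(1^{2}\right)^{2}} \left(2 + \frac{6}{-5 + \left(1^{2}\right)^{2}}\right)\right)^{2}\right)^{2} = \left(\left(\frac{6}{-5 + 1^{2}} \left(2 + \frac{6}{-5 + 1^{2}}\right)\right)^{2}\right)^{2} = \left(\left(\frac{6}{-5 + 1} \left(2 + \frac{6}{-5 + 1}\right)\right)^{2}\right)^{2} = \left(\left(\frac{6}{-4} \left(2 + \frac{6}{-4}\right)\right)^{2}\right)^{2} = \left(\left(6 \left(- \frac{1}{4}\right) \left(2 + 6 \left(- \frac{1}{4}\right)\right)\right)^{2}\right)^{2} = \left(\left(- \frac{3 \left(2 - \frac{3}{2}\right)}{2}\right)^{2}\right)^{2} = \left(\left(\left(- \frac{3}{2}\right) \frac{1}{2}\right)^{2}\right)^{2} = \left(\left(- \frac{3}{4}\right)^{2}\right)^{2} = \left(\frac{9}{16}\right)^{2} = \frac{81}{256}$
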